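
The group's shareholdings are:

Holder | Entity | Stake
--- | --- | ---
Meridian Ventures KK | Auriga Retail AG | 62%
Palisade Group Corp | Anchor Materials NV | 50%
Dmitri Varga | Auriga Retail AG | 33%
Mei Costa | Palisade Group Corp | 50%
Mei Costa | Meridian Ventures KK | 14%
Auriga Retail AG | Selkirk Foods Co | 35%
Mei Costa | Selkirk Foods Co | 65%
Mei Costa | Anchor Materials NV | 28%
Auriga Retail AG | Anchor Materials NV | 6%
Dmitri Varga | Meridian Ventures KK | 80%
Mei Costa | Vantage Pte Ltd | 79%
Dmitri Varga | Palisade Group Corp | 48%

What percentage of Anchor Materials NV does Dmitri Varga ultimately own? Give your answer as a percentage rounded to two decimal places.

28.96%

Dmitri reaches Anchor along 3 paths.
Via Palisade: 48% × 50% = 24%.
Via Auriga: 33% × 6% = 1.98%.
Via Meridian → Auriga: 80% × 62% × 6% = 2.976%.
Total: 24% + 1.98% + 2.976% = 28.956%.
Rounded: 28.96%.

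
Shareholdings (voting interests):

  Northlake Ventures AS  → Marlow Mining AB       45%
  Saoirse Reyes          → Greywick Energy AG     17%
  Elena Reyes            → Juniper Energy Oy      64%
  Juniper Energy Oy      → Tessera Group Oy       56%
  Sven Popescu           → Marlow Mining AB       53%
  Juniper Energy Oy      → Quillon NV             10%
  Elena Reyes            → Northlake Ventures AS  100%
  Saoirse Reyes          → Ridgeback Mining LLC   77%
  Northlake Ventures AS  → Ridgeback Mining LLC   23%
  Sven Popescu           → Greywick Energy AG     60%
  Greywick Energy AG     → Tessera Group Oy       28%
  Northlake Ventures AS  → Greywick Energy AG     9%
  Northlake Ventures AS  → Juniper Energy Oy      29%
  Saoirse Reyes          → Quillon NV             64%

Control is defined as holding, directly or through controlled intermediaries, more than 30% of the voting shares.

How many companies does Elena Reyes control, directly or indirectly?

Elena holds 100% of Northlake, so Elena controls Northlake.
Elena and Northlake together hold 64% + 29% = 93% of Juniper, so Elena controls Juniper.
Juniper holds 56% of Tessera, so Elena controls Tessera.
Northlake holds 45% of Marlow, so Elena controls Marlow.
No other company's threshold is met.
Elena controls 4 companies.

4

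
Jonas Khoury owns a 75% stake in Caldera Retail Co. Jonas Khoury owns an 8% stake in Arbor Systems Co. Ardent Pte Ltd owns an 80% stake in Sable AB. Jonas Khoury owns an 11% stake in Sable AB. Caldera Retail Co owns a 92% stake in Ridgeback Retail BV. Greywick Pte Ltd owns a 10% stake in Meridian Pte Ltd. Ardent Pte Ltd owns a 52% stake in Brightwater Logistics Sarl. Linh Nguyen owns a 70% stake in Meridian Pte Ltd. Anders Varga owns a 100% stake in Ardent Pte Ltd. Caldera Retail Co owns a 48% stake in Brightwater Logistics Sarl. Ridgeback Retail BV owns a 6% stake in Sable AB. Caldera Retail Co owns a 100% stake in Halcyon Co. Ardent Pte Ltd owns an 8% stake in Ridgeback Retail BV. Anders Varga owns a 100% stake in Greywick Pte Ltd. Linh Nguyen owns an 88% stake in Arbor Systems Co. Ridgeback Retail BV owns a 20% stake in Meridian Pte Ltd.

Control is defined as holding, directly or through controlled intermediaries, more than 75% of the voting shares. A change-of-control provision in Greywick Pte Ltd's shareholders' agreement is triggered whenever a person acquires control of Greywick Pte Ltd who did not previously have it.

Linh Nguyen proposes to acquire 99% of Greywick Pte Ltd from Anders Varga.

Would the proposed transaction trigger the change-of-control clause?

The purchase adds only to Linh's holdings (Anders's stake shrinks), so Linh is the only person who could newly come to control Greywick.
Linh holds 88% of Arbor, so Linh controls Arbor.
Neither Linh nor any entity Linh controls holds any voting interest in Greywick.
So before the transaction, Linh does not control Greywick.
After the purchase, Linh holds 99% of Greywick directly, and Anders's stake falls to 1%.
Linh holds 99% of Greywick, so Linh controls Greywick.
Linh did not control Greywick before and does after, so the clause is triggered.

Yes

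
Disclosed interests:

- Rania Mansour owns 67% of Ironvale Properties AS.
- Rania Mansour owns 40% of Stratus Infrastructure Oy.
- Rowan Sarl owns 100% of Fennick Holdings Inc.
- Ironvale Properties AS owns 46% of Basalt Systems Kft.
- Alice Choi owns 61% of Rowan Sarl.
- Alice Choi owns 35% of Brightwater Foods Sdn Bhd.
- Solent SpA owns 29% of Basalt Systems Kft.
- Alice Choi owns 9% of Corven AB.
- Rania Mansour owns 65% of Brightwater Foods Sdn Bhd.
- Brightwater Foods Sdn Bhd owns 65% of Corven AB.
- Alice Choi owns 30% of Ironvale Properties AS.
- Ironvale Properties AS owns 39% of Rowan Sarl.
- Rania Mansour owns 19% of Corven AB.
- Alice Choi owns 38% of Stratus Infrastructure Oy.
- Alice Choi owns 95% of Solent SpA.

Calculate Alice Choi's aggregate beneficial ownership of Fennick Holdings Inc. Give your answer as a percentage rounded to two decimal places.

72.70%

Alice reaches Fennick along 2 paths.
Via Ironvale → Rowan: 30% × 39% × 100% = 11.7%.
Via Rowan: 61% × 100% = 61%.
Total: 11.7% + 61% = 72.7%.
Rounded: 72.70%.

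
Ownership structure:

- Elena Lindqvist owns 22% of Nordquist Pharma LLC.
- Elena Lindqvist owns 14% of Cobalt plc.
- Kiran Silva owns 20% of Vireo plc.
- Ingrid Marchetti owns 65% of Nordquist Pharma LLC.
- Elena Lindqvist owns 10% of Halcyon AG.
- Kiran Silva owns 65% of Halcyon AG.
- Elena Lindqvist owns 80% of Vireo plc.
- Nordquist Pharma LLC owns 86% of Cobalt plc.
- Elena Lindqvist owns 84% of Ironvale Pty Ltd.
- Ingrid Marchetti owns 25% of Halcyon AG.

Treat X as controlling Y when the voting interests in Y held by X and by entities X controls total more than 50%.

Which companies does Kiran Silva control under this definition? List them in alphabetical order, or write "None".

Kiran holds 65% of Halcyon, so Kiran controls Halcyon.
No other company's threshold is met.

Halcyon AG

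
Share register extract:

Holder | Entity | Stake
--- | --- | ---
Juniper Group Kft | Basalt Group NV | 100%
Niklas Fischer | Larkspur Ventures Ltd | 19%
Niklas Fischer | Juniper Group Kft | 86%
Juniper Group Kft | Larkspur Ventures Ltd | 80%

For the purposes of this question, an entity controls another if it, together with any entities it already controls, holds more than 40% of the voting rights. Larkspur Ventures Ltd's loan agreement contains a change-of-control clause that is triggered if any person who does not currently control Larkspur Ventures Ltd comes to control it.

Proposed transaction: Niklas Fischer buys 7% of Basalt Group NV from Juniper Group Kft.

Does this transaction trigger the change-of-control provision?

The purchase adds only to Niklas's holdings (Juniper's stake shrinks), so Niklas is the only person who could newly come to control Larkspur.
Niklas holds 86% of Juniper, so Niklas controls Juniper.
Niklas and Juniper together hold 19% + 80% = 99% of Larkspur, so Niklas controls Larkspur.
So Niklas already controls Larkspur before the transaction.
After the purchase, Niklas holds 7% of Basalt directly, and Juniper's stake falls to 93%.
Niklas controlled Larkspur already, so this is not a new person acquiring control; every other person's position is unchanged or reduced.
No new person acquires control, so the clause is not triggered.

No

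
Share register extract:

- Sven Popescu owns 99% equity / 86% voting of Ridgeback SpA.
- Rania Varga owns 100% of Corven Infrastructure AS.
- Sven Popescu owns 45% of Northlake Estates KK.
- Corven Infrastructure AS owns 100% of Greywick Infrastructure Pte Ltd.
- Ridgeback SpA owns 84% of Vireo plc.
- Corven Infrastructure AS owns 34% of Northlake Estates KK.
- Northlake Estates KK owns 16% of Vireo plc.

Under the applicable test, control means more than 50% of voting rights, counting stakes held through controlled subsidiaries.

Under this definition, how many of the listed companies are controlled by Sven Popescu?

2

Sven holds 86% of Ridgeback, so Sven controls Ridgeback.
Ridgeback holds 84% of Vireo, so Sven controls Vireo.
No other company's threshold is met.
Sven controls 2 companies.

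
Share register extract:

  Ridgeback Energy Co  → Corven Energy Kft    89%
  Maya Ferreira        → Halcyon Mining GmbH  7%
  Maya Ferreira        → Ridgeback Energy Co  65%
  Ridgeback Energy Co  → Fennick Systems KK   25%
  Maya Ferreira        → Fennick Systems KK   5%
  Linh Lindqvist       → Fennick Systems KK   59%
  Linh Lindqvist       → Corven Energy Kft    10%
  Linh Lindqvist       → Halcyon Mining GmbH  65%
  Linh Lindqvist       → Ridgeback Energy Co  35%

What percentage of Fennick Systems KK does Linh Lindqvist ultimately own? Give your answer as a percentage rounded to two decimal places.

Linh reaches Fennick along 2 paths.
Direct stake: 59% = 59%.
Via Ridgeback: 35% × 25% = 8.75%.
Total: 59% + 8.75% = 67.75%.

67.75%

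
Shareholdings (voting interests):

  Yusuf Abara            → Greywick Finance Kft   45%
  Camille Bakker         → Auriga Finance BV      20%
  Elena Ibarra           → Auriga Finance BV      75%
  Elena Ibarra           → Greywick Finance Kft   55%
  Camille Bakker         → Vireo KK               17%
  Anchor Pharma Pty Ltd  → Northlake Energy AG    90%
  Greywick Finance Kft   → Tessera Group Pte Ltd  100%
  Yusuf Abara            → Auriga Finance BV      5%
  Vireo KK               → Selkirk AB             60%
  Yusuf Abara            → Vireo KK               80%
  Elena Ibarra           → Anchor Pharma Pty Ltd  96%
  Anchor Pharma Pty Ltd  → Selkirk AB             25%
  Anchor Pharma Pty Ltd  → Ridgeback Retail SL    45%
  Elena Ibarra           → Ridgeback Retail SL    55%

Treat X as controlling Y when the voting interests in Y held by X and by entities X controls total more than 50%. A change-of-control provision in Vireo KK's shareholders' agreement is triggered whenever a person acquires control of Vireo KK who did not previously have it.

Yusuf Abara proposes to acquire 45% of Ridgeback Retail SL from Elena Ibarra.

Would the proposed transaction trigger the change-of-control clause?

No

The purchase adds only to Yusuf's holdings (Elena's stake shrinks), so Yusuf is the only person who could newly come to control Vireo.
Yusuf holds 80% of Vireo, so Yusuf controls Vireo.
So Yusuf already controls Vireo before the transaction.
After the purchase, Yusuf holds 45% of Ridgeback directly, and Elena's stake falls to 10%.
Yusuf controlled Vireo already, so this is not a new person acquiring control; every other person's position is unchanged or reduced.
No new person acquires control, so the clause is not triggered.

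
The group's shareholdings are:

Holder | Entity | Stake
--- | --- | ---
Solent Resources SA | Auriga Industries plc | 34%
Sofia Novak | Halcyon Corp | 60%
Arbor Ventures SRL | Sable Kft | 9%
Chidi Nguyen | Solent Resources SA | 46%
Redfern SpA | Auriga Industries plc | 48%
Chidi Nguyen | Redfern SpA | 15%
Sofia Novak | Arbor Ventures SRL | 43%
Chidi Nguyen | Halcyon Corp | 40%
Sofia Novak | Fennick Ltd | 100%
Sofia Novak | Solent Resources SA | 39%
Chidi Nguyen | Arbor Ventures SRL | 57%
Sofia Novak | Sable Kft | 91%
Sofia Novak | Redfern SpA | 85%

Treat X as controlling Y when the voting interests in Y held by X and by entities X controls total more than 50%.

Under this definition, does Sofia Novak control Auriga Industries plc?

No

Sofia holds 60% of Halcyon, so Sofia controls Halcyon.
Sofia holds 85% of Redfern, so Sofia controls Redfern.
Sofia holds 91% of Sable, so Sofia controls Sable.
Sofia holds 100% of Fennick, so Sofia controls Fennick.
In Auriga, Sofia's side holds only 48%, not > 50%.
So Sofia does not control Auriga.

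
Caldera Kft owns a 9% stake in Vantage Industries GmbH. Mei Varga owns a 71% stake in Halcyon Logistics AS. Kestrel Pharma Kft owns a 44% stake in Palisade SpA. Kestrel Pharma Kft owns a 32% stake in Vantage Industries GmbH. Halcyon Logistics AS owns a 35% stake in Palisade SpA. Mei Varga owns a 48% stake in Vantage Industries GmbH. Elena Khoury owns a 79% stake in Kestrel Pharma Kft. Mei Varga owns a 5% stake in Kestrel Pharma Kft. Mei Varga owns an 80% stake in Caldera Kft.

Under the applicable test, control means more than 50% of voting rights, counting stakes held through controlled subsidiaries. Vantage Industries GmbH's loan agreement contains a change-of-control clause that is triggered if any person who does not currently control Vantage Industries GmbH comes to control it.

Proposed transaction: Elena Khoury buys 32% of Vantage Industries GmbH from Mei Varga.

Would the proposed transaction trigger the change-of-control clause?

The purchase adds only to Elena's holdings (Mei's stake shrinks), so Elena is the only person who could newly come to control Vantage.
Elena holds 79% of Kestrel, so Elena controls Kestrel.
In Vantage, Elena's side holds only 32%, not > 50%.
So before the transaction, Elena does not control Vantage.
After the purchase, Elena holds 32% of Vantage directly, and Mei's stake falls to 16%.
Kestrel and Elena together hold 32% + 32% = 64% of Vantage, so Elena controls Vantage.
Elena did not control Vantage before and does after, so the clause is triggered.

Yes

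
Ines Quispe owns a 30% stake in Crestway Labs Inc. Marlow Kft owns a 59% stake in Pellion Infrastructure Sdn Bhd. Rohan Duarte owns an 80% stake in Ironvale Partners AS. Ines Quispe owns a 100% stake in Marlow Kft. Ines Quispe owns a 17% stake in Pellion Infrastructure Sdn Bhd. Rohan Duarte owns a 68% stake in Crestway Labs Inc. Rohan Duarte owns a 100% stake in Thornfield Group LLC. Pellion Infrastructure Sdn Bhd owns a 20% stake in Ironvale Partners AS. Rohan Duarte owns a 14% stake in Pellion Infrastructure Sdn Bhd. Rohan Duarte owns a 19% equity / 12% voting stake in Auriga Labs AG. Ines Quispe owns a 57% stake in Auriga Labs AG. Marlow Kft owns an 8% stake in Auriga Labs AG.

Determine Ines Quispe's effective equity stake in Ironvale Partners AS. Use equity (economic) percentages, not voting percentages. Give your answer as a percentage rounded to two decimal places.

Ines reaches Ironvale along 2 paths.
Via Marlow → Pellion: 100% × 59% × 20% = 11.8%.
Via Pellion: 17% × 20% = 3.4%.
Total: 11.8% + 3.4% = 15.2%.
Rounded: 15.20%.

15.20%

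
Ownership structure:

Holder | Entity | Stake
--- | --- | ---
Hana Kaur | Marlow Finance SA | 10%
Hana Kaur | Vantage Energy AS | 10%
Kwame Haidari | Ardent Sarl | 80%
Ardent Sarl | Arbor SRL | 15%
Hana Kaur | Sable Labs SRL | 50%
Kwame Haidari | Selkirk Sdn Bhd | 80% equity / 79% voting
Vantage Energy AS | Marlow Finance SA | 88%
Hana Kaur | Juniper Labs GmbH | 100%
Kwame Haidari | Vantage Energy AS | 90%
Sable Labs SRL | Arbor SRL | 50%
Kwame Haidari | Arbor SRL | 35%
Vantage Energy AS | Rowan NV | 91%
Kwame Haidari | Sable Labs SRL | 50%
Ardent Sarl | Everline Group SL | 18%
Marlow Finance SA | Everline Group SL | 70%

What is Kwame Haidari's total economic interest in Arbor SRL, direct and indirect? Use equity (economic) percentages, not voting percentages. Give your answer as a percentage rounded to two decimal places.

Kwame reaches Arbor along 3 paths.
Direct stake: 35% = 35%.
Via Ardent: 80% × 15% = 12%.
Via Sable: 50% × 50% = 25%.
Total: 35% + 12% + 25% = 72%.
Rounded: 72.00%.

72.00%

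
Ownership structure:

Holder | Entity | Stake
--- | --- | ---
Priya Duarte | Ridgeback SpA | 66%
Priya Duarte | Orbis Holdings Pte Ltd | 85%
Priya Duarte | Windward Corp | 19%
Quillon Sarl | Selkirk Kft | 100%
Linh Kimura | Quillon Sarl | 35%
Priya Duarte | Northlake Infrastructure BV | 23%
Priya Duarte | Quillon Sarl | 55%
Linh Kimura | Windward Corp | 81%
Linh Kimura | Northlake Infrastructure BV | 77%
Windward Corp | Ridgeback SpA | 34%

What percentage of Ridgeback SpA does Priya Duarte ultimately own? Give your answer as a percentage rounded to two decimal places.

72.46%

Priya reaches Ridgeback along 2 paths.
Via Windward: 19% × 34% = 6.46%.
Direct stake: 66% = 66%.
Total: 6.46% + 66% = 72.46%.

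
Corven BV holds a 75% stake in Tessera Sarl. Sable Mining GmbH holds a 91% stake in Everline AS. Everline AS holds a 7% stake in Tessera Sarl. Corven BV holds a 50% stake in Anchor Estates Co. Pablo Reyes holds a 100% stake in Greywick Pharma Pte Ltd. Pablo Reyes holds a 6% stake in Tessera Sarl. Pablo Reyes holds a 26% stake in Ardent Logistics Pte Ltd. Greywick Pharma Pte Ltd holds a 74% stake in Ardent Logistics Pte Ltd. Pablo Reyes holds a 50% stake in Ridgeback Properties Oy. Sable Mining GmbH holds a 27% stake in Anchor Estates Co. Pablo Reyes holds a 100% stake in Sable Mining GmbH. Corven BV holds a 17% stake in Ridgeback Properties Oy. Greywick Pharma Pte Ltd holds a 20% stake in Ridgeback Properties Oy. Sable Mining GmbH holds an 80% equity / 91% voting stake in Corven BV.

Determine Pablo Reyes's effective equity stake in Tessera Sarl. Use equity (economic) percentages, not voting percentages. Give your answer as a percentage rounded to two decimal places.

72.37%

Pablo reaches Tessera along 3 paths.
Via Sable → Everline: 100% × 91% × 7% = 6.37%.
Direct stake: 6% = 6%.
Via Sable → Corven: 100% × 80% × 75% = 60%.
Total: 6.37% + 6% + 60% = 72.37%.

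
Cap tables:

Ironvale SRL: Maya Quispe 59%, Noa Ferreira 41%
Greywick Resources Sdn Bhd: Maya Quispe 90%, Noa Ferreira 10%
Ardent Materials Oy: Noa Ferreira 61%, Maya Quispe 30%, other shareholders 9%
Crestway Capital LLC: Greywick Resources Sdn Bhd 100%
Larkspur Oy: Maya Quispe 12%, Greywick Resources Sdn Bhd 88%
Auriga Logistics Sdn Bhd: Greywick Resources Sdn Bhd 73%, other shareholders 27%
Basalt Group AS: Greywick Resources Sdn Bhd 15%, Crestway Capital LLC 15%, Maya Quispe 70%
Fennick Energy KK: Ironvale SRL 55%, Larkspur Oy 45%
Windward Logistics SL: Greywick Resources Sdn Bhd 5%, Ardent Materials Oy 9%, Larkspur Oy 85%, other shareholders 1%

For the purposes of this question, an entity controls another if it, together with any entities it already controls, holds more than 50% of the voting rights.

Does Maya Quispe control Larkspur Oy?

Yes

Maya holds 90% of Greywick, so Maya controls Greywick.
Maya and Greywick together hold 12% + 88% = 100% of Larkspur, so Maya controls Larkspur.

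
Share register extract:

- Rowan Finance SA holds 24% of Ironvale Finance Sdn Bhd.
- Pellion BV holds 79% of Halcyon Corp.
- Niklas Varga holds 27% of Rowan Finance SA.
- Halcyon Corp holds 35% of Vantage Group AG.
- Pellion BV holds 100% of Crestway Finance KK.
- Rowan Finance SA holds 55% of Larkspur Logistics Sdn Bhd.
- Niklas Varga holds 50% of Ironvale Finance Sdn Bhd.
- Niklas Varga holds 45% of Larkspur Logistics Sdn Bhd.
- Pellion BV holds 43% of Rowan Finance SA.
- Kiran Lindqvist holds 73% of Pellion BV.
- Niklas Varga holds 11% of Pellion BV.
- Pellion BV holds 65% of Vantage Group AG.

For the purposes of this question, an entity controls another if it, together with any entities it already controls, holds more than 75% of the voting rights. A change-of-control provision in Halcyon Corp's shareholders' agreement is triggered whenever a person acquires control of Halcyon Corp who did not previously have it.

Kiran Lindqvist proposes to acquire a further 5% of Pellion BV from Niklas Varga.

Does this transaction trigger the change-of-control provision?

Yes

The purchase adds only to Kiran's holdings (Niklas's stake shrinks), so Kiran is the only person who could newly come to control Halcyon.
Kiran's largest direct stake is 73% in Pellion, which does not meet the threshold, so Kiran controls no company.
Neither Kiran nor any entity Kiran controls holds any voting interest in Halcyon.
So before the transaction, Kiran does not control Halcyon.
After the purchase, Kiran's direct stake in Pellion rises to 73% + 5% = 78%, and Niklas's stake falls to 6%.
Kiran holds 78% of Pellion, so Kiran controls Pellion.
Pellion holds 79% of Halcyon, so Kiran controls Halcyon.
Kiran did not control Halcyon before and does after, so the clause is triggered.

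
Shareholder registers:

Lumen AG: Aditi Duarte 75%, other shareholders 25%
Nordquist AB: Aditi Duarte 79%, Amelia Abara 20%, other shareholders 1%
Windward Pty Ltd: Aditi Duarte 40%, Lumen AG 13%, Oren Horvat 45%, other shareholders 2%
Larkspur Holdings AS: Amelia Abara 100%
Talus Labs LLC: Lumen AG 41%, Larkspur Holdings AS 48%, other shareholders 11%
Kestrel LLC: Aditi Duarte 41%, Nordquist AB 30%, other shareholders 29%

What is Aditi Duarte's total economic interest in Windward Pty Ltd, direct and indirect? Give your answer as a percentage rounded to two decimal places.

49.75%

Aditi reaches Windward along 2 paths.
Direct stake: 40% = 40%.
Via Lumen: 75% × 13% = 9.75%.
Total: 40% + 9.75% = 49.75%.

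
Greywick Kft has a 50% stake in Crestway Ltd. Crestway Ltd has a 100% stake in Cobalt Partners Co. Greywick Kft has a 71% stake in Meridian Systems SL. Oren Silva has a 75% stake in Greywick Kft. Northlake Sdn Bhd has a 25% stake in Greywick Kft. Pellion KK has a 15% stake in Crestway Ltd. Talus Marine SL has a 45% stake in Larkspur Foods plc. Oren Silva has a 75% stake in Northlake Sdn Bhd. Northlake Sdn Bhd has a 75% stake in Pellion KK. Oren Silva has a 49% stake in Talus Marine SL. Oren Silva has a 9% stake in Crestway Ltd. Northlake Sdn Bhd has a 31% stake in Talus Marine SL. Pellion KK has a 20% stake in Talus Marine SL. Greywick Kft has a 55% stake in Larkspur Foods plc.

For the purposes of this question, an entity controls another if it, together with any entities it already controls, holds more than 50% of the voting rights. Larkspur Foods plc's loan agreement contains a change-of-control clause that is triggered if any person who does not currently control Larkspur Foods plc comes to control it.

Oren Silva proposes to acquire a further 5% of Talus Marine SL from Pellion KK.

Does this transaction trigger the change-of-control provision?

No

The purchase adds only to Oren's holdings (Pellion's stake shrinks), so Oren is the only person who could newly come to control Larkspur.
Oren holds 75% of Northlake, so Oren controls Northlake.
Northlake holds 75% of Pellion, so Oren controls Pellion.
Pellion and Oren and Northlake together hold 20% + 49% + 31% = 100% of Talus, so Oren controls Talus.
Northlake and Oren together hold 25% + 75% = 100% of Greywick, so Oren controls Greywick.
Greywick and Talus together hold 55% + 45% = 100% of Larkspur, so Oren controls Larkspur.
So Oren already controls Larkspur before the transaction.
After the purchase, Oren's direct stake in Talus rises to 49% + 5% = 54%, and Pellion's stake falls to 15%.
Oren controlled Larkspur already, so this is not a new person acquiring control; every other person's position is unchanged or reduced.
No new person acquires control, so the clause is not triggered.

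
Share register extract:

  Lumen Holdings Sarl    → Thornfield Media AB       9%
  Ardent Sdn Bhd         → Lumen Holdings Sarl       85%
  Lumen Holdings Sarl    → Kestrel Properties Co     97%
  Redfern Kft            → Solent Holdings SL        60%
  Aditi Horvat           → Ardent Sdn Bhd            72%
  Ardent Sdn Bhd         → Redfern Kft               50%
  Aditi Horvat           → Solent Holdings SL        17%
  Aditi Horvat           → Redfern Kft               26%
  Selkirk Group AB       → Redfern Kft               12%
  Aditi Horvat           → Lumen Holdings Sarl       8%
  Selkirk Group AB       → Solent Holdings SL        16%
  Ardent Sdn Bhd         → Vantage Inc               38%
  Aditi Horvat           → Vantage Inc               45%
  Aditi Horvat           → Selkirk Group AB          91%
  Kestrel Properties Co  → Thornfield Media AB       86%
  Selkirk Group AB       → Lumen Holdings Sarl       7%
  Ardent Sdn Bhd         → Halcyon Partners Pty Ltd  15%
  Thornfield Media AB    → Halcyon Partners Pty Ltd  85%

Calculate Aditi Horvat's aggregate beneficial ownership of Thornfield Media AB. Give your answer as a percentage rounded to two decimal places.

69.84%

Aditi reaches Thornfield along 6 paths.
Via Ardent → Lumen: 72% × 85% × 9% = 5.508%.
Via Selkirk → Lumen: 91% × 7% × 9% = 0.5733%.
Via Lumen: 8% × 9% = 0.72%.
Via Ardent → Lumen → Kestrel: 72% × 85% × 97% × 86% = 51.05304%.
Via Selkirk → Lumen → Kestrel: 91% × 7% × 97% × 86% = 5.313854%.
Via Lumen → Kestrel: 8% × 97% × 86% = 6.6736%.
Total: 5.508% + 0.5733% + 0.72% + 51.05304% + 5.313854% + 6.6736% = 69.841794%.
Rounded: 69.84%.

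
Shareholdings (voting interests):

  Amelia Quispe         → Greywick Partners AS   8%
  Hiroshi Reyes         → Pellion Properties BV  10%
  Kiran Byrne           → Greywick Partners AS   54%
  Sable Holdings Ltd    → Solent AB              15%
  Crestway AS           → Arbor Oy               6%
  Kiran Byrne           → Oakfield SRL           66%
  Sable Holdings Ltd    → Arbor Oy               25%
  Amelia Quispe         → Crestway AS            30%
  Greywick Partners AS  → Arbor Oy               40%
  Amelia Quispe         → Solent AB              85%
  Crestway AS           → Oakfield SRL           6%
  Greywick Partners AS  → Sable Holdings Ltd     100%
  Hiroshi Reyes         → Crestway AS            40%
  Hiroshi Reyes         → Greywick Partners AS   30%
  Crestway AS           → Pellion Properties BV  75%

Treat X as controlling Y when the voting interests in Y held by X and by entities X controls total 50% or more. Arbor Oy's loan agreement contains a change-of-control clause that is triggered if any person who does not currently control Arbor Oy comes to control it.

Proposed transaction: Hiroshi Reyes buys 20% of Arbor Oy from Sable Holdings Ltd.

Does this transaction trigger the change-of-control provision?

The purchase adds only to Hiroshi's holdings (Sable's stake shrinks), so Hiroshi is the only person who could newly come to control Arbor.
Hiroshi's largest direct stake is 40% in Crestway, which does not meet the threshold, so Hiroshi controls no company.
Neither Hiroshi nor any entity Hiroshi controls holds any voting interest in Arbor.
So before the transaction, Hiroshi does not control Arbor.
After the purchase, Hiroshi holds 20% of Arbor directly, and Sable's stake falls to 5%.
After the transaction, Hiroshi's side holds 20% of Arbor, not ≥ 50%, so Hiroshi still does not control Arbor.
No new person acquires control, so the clause is not triggered.

No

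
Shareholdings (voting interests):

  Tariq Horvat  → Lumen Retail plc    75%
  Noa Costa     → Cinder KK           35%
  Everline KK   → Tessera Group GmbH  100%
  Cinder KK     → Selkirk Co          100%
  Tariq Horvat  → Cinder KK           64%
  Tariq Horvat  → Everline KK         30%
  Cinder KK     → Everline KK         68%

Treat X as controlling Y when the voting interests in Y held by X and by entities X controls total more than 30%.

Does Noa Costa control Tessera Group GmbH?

Noa holds 35% of Cinder, so Noa controls Cinder.
Cinder holds 68% of Everline, so Noa controls Everline.
Everline holds 100% of Tessera, so Noa controls Tessera.

Yes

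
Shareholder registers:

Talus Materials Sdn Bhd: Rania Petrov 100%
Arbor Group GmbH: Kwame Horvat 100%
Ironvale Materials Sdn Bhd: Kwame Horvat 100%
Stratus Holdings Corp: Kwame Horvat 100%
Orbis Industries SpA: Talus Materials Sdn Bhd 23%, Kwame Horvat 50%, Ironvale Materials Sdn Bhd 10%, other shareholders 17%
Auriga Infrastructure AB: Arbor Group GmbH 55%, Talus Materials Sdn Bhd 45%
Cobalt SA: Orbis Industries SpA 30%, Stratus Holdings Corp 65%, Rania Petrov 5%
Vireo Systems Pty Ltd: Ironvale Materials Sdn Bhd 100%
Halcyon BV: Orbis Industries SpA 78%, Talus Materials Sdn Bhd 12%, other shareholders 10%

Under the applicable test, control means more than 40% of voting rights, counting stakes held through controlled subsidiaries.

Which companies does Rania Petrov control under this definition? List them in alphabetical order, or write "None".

Auriga Infrastructure AB, Talus Materials Sdn Bhd

Rania holds 100% of Talus, so Rania controls Talus.
Talus holds 45% of Auriga, so Rania controls Auriga.
No other company's threshold is met.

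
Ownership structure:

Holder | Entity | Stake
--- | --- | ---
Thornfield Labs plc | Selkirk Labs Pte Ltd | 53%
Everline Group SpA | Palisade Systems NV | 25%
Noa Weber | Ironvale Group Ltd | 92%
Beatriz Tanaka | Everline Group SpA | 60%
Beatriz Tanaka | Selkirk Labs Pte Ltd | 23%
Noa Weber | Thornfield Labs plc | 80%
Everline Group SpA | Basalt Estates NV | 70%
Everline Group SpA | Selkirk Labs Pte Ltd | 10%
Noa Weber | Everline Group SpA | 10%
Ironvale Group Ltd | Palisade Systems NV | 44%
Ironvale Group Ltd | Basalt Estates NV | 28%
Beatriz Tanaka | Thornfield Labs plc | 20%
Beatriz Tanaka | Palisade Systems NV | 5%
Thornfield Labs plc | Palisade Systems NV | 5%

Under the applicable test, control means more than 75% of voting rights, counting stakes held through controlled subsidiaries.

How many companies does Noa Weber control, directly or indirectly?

2

Noa holds 92% of Ironvale, so Noa controls Ironvale.
Noa holds 80% of Thornfield, so Noa controls Thornfield.
No other company's threshold is met.
Noa controls 2 companies.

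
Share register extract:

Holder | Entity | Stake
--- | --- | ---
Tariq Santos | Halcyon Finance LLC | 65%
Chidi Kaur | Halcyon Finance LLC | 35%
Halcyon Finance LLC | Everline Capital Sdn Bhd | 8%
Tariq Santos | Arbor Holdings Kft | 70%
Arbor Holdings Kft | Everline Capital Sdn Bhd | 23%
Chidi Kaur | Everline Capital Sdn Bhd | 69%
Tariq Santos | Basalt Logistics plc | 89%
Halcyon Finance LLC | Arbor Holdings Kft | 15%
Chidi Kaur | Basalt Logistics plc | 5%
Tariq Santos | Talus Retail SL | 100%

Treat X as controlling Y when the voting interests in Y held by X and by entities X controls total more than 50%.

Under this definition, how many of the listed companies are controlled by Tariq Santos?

4

Tariq holds 65% of Halcyon, so Tariq controls Halcyon.
Tariq holds 100% of Talus, so Tariq controls Talus.
Tariq and Halcyon together hold 70% + 15% = 85% of Arbor, so Tariq controls Arbor.
Tariq holds 89% of Basalt, so Tariq controls Basalt.
No other company's threshold is met.
Tariq controls 4 companies.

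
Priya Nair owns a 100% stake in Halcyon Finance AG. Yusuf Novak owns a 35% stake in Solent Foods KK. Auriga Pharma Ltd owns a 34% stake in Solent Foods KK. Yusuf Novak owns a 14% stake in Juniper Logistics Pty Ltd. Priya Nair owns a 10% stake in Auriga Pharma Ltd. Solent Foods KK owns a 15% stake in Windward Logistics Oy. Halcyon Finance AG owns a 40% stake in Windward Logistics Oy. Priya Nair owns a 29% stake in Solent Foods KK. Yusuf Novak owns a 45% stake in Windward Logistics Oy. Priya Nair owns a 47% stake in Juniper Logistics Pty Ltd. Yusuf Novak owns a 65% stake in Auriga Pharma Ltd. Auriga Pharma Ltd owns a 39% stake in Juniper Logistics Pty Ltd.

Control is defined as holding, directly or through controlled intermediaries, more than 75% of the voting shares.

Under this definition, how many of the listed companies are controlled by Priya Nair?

Priya holds 100% of Halcyon, so Priya controls Halcyon.
No other company's threshold is met.
Priya controls 1 company.

1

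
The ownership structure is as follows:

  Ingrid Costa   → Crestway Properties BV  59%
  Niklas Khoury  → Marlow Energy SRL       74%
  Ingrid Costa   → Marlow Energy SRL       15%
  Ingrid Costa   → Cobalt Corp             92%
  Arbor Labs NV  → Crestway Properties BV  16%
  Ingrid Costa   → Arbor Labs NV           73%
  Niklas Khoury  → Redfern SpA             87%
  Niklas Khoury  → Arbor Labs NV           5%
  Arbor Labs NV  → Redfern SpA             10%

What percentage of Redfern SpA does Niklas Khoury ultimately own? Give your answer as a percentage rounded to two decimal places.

87.50%

Niklas reaches Redfern along 2 paths.
Direct stake: 87% = 87%.
Via Arbor: 5% × 10% = 0.5%.
Total: 87% + 0.5% = 87.5%.
Rounded: 87.50%.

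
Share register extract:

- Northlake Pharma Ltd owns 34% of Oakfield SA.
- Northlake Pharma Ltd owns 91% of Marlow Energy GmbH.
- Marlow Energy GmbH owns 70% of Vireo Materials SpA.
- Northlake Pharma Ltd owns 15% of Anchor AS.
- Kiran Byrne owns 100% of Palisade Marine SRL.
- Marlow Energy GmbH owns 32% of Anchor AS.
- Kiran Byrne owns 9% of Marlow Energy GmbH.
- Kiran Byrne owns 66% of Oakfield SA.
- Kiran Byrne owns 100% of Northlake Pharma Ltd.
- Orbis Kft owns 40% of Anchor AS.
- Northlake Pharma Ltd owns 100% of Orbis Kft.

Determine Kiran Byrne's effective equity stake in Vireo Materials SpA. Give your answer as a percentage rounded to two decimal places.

Kiran reaches Vireo along 2 paths.
Via Northlake → Marlow: 100% × 91% × 70% = 63.7%.
Via Marlow: 9% × 70% = 6.3%.
Total: 63.7% + 6.3% = 70%.
Rounded: 70.00%.

70.00%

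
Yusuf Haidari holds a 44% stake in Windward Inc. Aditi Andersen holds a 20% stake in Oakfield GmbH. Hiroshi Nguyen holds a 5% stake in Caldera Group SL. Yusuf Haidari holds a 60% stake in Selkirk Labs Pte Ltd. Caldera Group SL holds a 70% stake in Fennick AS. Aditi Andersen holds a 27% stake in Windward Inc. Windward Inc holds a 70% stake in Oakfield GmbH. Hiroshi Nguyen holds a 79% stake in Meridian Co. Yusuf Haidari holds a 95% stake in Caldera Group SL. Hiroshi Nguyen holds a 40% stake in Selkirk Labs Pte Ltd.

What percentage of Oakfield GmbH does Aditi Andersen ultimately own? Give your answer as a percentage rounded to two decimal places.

Aditi reaches Oakfield along 2 paths.
Direct stake: 20% = 20%.
Via Windward: 27% × 70% = 18.9%.
Total: 20% + 18.9% = 38.9%.
Rounded: 38.90%.

38.90%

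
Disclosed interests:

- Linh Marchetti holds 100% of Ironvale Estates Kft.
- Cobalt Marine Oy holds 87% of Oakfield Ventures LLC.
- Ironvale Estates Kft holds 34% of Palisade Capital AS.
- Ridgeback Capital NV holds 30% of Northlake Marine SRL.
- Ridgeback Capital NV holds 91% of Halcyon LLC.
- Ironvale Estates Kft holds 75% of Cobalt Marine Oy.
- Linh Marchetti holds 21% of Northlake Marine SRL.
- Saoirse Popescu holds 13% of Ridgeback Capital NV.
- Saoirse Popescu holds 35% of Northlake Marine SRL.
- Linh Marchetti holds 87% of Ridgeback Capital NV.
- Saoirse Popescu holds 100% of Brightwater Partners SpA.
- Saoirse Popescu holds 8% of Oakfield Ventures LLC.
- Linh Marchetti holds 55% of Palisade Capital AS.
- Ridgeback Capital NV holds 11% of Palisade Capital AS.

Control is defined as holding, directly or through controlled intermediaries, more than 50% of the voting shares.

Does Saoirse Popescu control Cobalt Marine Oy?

Saoirse holds 100% of Brightwater, so Saoirse controls Brightwater.
Neither Saoirse nor any entity Saoirse controls holds any voting interest in Cobalt.
So Saoirse does not control Cobalt.

No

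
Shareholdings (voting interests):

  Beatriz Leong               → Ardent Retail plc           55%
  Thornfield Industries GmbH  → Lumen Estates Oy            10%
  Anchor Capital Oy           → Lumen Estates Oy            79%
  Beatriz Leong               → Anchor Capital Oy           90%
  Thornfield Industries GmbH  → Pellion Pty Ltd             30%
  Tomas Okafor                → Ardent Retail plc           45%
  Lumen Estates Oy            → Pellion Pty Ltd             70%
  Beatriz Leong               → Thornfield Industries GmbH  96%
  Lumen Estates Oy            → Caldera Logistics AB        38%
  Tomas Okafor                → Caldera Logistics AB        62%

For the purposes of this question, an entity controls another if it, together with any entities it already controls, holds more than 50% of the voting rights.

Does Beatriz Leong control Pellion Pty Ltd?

Yes

Beatriz holds 96% of Thornfield, so Beatriz controls Thornfield.
Beatriz holds 90% of Anchor, so Beatriz controls Anchor.
Thornfield and Anchor together hold 10% + 79% = 89% of Lumen, so Beatriz controls Lumen.
Thornfield and Lumen together hold 30% + 70% = 100% of Pellion, so Beatriz controls Pellion.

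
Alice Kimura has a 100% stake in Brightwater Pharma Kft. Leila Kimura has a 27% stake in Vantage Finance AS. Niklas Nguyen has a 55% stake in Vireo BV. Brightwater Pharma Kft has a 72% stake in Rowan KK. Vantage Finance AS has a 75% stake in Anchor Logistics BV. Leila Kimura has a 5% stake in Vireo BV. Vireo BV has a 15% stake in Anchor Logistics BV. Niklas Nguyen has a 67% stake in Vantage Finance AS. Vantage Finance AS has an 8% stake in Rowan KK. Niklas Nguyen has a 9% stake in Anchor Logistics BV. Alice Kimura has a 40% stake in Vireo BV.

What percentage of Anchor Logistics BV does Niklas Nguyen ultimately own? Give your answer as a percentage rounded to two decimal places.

Niklas reaches Anchor along 3 paths.
Via Vantage: 67% × 75% = 50.25%.
Via Vireo: 55% × 15% = 8.25%.
Direct stake: 9% = 9%.
Total: 50.25% + 8.25% + 9% = 67.5%.
Rounded: 67.50%.

67.50%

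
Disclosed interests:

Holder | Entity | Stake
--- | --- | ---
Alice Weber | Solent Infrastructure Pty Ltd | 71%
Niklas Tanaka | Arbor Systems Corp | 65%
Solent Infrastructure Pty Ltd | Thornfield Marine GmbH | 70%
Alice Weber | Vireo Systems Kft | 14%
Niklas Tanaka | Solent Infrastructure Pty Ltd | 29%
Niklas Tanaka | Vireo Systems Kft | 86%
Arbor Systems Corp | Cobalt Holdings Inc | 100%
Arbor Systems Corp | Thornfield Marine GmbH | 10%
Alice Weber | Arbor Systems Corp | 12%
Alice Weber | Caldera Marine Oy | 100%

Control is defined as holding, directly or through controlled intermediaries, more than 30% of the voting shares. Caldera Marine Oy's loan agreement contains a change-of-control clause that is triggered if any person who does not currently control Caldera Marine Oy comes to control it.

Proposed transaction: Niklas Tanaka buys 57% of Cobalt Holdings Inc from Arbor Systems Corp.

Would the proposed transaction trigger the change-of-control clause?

The purchase adds only to Niklas's holdings (Arbor's stake shrinks), so Niklas is the only person who could newly come to control Caldera.
Niklas holds 65% of Arbor, so Niklas controls Arbor.
Niklas holds 86% of Vireo, so Niklas controls Vireo.
Arbor holds 100% of Cobalt, so Niklas controls Cobalt.
Neither Niklas nor any entity Niklas controls holds any voting interest in Caldera.
So before the transaction, Niklas does not control Caldera.
After the purchase, Niklas holds 57% of Cobalt directly, and Arbor's stake falls to 43%.
Arbor and Niklas together hold 43% + 57% = 100% of Cobalt, so Niklas controls Cobalt.
After the transaction, neither Niklas nor any entity Niklas controls holds a voting interest in Caldera, so Niklas still does not control it.
No new person acquires control, so the clause is not triggered.

No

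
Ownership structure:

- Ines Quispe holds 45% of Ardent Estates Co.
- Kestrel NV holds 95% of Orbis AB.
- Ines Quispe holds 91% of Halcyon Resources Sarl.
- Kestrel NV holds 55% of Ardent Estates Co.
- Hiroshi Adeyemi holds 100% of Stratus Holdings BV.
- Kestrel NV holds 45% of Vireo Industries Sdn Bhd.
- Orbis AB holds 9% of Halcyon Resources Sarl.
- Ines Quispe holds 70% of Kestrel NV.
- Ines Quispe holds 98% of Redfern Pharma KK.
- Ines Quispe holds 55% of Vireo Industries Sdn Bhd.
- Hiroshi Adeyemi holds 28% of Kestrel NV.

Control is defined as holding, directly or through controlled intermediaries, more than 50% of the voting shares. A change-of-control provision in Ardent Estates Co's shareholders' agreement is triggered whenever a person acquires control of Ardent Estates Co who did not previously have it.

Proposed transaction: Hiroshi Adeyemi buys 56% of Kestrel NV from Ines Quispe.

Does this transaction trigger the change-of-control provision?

The purchase adds only to Hiroshi's holdings (Ines's stake shrinks), so Hiroshi is the only person who could newly come to control Ardent.
Hiroshi holds 100% of Stratus, so Hiroshi controls Stratus.
Neither Hiroshi nor any entity Hiroshi controls holds any voting interest in Ardent.
So before the transaction, Hiroshi does not control Ardent.
After the purchase, Hiroshi's direct stake in Kestrel rises to 28% + 56% = 84%, and Ines's stake falls to 14%.
Hiroshi holds 84% of Kestrel, so Hiroshi controls Kestrel.
Kestrel holds 55% of Ardent, so Hiroshi controls Ardent.
Hiroshi did not control Ardent before and does after, so the clause is triggered.

Yes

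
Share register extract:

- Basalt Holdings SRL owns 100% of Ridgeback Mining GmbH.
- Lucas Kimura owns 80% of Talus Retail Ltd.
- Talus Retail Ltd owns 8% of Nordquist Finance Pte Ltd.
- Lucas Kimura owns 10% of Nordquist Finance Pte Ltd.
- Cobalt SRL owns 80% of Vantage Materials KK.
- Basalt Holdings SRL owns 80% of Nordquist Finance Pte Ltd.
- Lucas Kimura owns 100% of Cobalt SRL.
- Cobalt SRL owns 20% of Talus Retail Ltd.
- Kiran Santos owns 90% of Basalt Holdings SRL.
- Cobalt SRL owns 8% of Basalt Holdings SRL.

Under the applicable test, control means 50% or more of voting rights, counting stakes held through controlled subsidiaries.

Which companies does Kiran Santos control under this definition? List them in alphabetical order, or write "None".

Basalt Holdings SRL, Nordquist Finance Pte Ltd, Ridgeback Mining GmbH

Kiran holds 90% of Basalt, so Kiran controls Basalt.
Basalt holds 100% of Ridgeback, so Kiran controls Ridgeback.
Basalt holds 80% of Nordquist, so Kiran controls Nordquist.
No other company's threshold is met.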